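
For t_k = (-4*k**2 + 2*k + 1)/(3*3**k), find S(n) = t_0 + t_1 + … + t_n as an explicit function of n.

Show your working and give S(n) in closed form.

Ratio r(k) = (4*k**2 + 6*k + 1)/(3*(4*k**2 - 2*k - 1)).
A = 1/3, B = 1, C = k**2 - k/2 - 1/4.
Need (1/3)·f(k+1) − (1)·f(k) = k**2 - k/2 - 1/4.
From deg A=0, deg B=0, deg C=2: d=2.
Match coefficients ⇒ f(k) = -3*(2*k**2 + k + 1)/4.
Get s_k = R·t_k = (2*k**2 + k + 1)/3**k with R(k) = B(k−1)f(k)/C(k) = -3*(2*k**2 + k + 1)/(4*k**2 - 2*k - 1).
Δs = (-4*k**2 + 2*k + 1)/(3*3**k), as required.
s_(n+1) = 3**(-n - 1)*(2*n**2 + 5*n + 4) and s_(0) = 1, so S(n) = 3**(-n - 1)*(-3**(n + 1) + 2*n**2 + 5*n + 4).

S(n) = 3**(-n - 1)*(-3**(n + 1) + 2*n**2 + 5*n + 4)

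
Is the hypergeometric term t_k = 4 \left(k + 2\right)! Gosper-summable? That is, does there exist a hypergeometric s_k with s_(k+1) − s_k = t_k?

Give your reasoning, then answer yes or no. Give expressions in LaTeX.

t_(k+1)/t_k = k + 3.
Gosper form: A/B · C(k+1)/C(k) with A=k + 3, B=1, C=1.
Solve (k + 3)·f(k+1) − (1)·f(k) = 1.
d = -1 from the (1,0,0) case.
Negative degree bound (-1): no f exists, t_k not Gosper-summable.

No. Not Gosper-summable.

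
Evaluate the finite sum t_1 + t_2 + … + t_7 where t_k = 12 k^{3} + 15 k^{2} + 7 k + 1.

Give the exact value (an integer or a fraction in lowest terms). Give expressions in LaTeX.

Compute t_(k+1)/t_k: get (12*k**3 + 51*k**2 + 73*k + 35)/(12*k**3 + 15*k**2 + 7*k + 1).
Factor: A=1; B=1; C=k**3 + 5*k**2/4 + 7*k/12 + 1/12.
Set up (1)·f(k+1) − (1)·f(k) − (k**3 + 5*k**2/4 + 7*k/12 + 1/12) = 0.
deg f ≤ 4 (via 0,0,3).
Solving with deg f ≤ 4: f(k) = k**2*(3*k**2 - k - 1)/12.
So s_k = (B(k−1)f/C)·t_k = (k**2*(3*k**2 - k - 1)/((4*k + 1)*(3*k**2 + 3*k + 1)))·t_k = k**2*(3*k**2 - k - 1).
Check: Δs_k = 12*k**3 + 15*k**2 + 7*k + 1. ✓
Σ_(k=1)^(7) t_k = s_(8) − s_(1) = 11712 − (1) = 11711.

Σ = 11711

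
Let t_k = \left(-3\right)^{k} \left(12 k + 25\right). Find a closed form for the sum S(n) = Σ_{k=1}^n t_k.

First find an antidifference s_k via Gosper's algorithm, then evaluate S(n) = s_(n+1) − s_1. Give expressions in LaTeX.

S(n) = 9 \left(-3\right)^{n} n + 21 \left(-3\right)^{n} - 21

Step 1: r(k) = 3*(-12*k - 37)/(12*k + 25).
Normal form (A,B,C) = (-3, 1, k + 25/12).
Need (-3)·f(k+1) − (1)·f(k) = k + 25/12.
deg f ≤ 1 (via 0,0,1).
Coefficient equations give f(k) = -(3*k + 4)/12.
So s_k = (B(k−1)f/C)·t_k = (-(3*k + 4)/(12*k + 25))·t_k = (-3)**k*(-3*k - 4).
Δs = (-3)**k*(12*k + 25), as required.
Evaluate: s_(n+1) = 3*(-3)**n*(3*n + 7); subtract s_(1) = 21 ⇒ S(n) = 9*(-3)**n*n + 21*(-3)**n - 21.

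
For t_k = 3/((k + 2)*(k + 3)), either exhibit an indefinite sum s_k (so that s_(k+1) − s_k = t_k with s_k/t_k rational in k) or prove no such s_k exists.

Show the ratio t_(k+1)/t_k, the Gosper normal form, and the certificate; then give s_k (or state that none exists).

s_k = 3*k/(2*(k + 2))

Step 1: r(k) = (k + 2)/(k + 4).
Gosper form: A/B · C(k+1)/C(k) with A=k + 2, B=k + 4, C=1.
Set up (k + 2)·f(k+1) − (k + 3)·f(k) − (1) = 0.
deg f ≤ 1 (via 1,1,0).
A polynomial solution: f(k) = k/2.
R(k) = B(k−1)·f(k)/C(k) = k*(k + 3)/2; s_k = R·t_k = 3*k/(2*(k + 2)).
Verify: 3/(k**2 + 5*k + 6) matches t_k.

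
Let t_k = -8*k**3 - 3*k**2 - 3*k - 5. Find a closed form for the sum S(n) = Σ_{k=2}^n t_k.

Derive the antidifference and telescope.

The ratio is (8*k**3 + 27*k**2 + 33*k + 19)/(8*k**3 + 3*k**2 + 3*k + 5).
A = 1, B = 1, C = k**3 + 3*k**2/8 + 3*k/8 + 5/8.
Solve (1)·f(k+1) − (1)·f(k) = k**3 + 3*k**2/8 + 3*k/8 + 5/8.
Degrees (0,0,3) ⇒ d ≤ 4.
A polynomial solution: f(k) = k*(2*k**3 - 3*k**2 + 2*k + 4)/8.
So s_k = (B(k−1)f/C)·t_k = (k*(2*k**3 - 3*k**2 + 2*k + 4)/(8*k**3 + 3*k**2 + 3*k + 5))·t_k = k*(-2*k**3 + 3*k**2 - 2*k - 4).
Check: Δs_k = -8*k**3 - 3*k**2 - 3*k - 5. ✓
s_(n+1) = -2*n**4 - 5*n**3 - 5*n**2 - 7*n - 5 and s_(2) = -24, so S(n) = -2*n**4 - 5*n**3 - 5*n**2 - 7*n + 19.

S(n) = -2*n**4 - 5*n**3 - 5*n**2 - 7*n + 19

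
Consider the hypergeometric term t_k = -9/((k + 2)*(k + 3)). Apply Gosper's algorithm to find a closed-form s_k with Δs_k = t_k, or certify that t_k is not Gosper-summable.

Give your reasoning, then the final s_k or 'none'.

Ratio r(k) = (k + 2)/(k + 4).
A = k + 2, B = k + 4, C = 1.
Set up (k + 2)·f(k+1) − (k + 3)·f(k) − (1) = 0.
d = 1 from the (1,1,0) case.
Solve for f: f(k) = k/2 (degree 1 ≤ 1).
R(k) = B(k−1)·f(k)/C(k) = k*(k + 3)/2; s_k = R·t_k = -9*k/(2*k + 4).
Verify: -9/(k**2 + 5*k + 6) matches t_k.

s_k = -9*k/(2*k + 4)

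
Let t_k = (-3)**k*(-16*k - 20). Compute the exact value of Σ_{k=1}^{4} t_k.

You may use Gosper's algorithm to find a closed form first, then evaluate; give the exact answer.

Σ = -5328

The ratio is 3*(-4*k - 9)/(4*k + 5).
A = -3, B = 1, C = k + 5/4.
Solve (-3)·f(k+1) − (1)·f(k) = k + 5/4.
d = 1 from the (0,0,1) case.
Solving with deg f ≤ 1: f(k) = -(2*k + 1)/8.
Certificate R = B(k−1)f/C = -(2*k + 1)/(2*(4*k + 5)) gives s_k = (-3)**k*(4*k + 2).
Δs = (-3)**k*(-16*k - 20), as required.
Telescoping: Σ = s_(5) − s_(1) = -5346 − (-18) = -5328.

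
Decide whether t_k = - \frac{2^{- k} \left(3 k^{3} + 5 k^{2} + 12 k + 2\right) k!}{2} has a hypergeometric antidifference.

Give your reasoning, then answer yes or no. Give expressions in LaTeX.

Step 1: r(k) = (3*k**4 + 17*k**3 + 45*k**2 + 53*k + 22)/(2*(3*k**3 + 5*k**2 + 12*k + 2)).
Normal form (A,B,C) = (k/2 + 1/2, 1, k**3 + 5*k**2/3 + 4*k + 2/3).
Solve (k/2 + 1/2)·f(k+1) − (1)·f(k) = k**3 + 5*k**2/3 + 4*k + 2/3.
Degrees (1,0,3) ⇒ d ≤ 2.
A polynomial solution: f(k) = 2*(3*k**2 + 2*k + 3)/3.
Certificate R = B(k−1)f/C = 2*(3*k**2 + 2*k + 3)/(3*k**3 + 5*k**2 + 12*k + 2) gives s_k = -(3*k**2 + 2*k + 3)*factorial(k)/2**k.
s_(k+1) − s_k = -(3*k**3 + 5*k**2 + 12*k + 2)*factorial(k)/(2*2**k) = t_k.

Yes. s_k = - 2^{- k} \left(3 k^{2} + 2 k + 3\right) k!.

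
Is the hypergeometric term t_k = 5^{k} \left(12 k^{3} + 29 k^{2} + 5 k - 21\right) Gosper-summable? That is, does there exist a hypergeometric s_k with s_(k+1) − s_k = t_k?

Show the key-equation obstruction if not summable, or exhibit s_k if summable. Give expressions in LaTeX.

r(k) = 5*(12*k**3 + 65*k**2 + 99*k + 25)/(12*k**3 + 29*k**2 + 5*k - 21) after simplifying.
A = 5, B = 1, C = k**3 + 29*k**2/12 + 5*k/12 - 7/4.
Key eq: (5)·f(k+1) = (1)·f(k) + (k**3 + 29*k**2/12 + 5*k/12 - 7/4).
From deg A=0, deg B=0, deg C=3: d=3.
A polynomial solution: f(k) = (3*k**3 - 4*k**2 - 4)/12.
Certificate R = B(k−1)f/C = (3*k**3 - 4*k**2 - 4)/(12*k**3 + 29*k**2 + 5*k - 21) gives s_k = 5**k*(3*k**3 - 4*k**2 - 4).
Verify: 5**k*(12*k**3 + 29*k**2 + 5*k - 21) matches t_k.

Yes. s_k = 5^{k} \left(3 k^{3} - 4 k^{2} - 4\right).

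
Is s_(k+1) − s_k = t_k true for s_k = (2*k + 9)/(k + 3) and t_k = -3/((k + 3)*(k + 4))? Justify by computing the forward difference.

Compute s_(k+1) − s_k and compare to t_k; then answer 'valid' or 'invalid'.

s_(k+1) = (2*k + 11)/(k + 4)
s_(k+1) − s_k = -3/(k**2 + 7*k + 12)
(s_(k+1) − s_k) − t_k = 0

valid; difference matches t_k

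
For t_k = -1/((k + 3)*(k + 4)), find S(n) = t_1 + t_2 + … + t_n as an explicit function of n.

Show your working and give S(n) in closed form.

S(n) = -n/(4*n + 16)

r(k) = (k + 3)/(k + 5) after simplifying.
Factor: A=k + 3; B=k + 5; C=1.
Set up (k + 3)·f(k+1) − (k + 4)·f(k) − (1) = 0.
Degrees (1,1,0) ⇒ d ≤ 1.
Solving with deg f ≤ 1: f(k) = k/3.
Then R = B(k−1)f/C = k*(k + 4)/3, so s_k = R(k)·t_k = -k/(3*k + 9).
Verify: -1/(k**2 + 7*k + 12) matches t_k.
Σ_(k=1)^n t_k = s_(n+1) − s_(1) = ((-n - 1)/(3*(n + 4))) − (-1/12), i.e. -n/(4*n + 16).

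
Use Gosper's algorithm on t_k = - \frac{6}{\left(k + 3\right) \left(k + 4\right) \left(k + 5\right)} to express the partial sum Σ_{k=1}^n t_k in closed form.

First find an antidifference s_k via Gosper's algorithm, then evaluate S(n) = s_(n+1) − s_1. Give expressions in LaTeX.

S(n) = \frac{3 n \left(- n - 9\right)}{20 \left(n^{2} + 9 n + 20\right)}

Ratio r(k) = (k + 3)/(k + 6).
So A=k + 3 and B=k + 6, with C=1.
Solve (k + 3)·f(k+1) − (k + 5)·f(k) = 1.
Bound: deg f ≤ 2.
Solve for f: f(k) = k*(k + 7)/24 (degree 2 ≤ 2).
Certificate R = B(k−1)f/C = k*(k + 5)*(k + 7)/24 gives s_k = k*(-k - 7)/(4*(k + 3)*(k + 4)).
Verify: -6/(k**3 + 12*k**2 + 47*k + 60) matches t_k.
s_(n+1) = (-n**2 - 9*n - 8)/(4*(n**2 + 9*n + 20)) and s_(1) = -1/10, so S(n) = 3*n*(-n - 9)/(20*(n**2 + 9*n + 20)).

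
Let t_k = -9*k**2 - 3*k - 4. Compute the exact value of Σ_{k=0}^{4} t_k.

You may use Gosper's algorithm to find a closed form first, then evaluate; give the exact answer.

r(k) = (9*k**2 + 21*k + 16)/(9*k**2 + 3*k + 4) after simplifying.
Gosper form: A/B · C(k+1)/C(k) with A=1, B=1, C=k**2 + k/3 + 4/9.
Key eq: (1)·f(k+1) = (1)·f(k) + (k**2 + k/3 + 4/9).
deg f ≤ 3 (via 0,0,2).
Match coefficients ⇒ f(k) = k*(3*k**2 - 3*k + 4)/9.
R(k) = B(k−1)·f(k)/C(k) = k*(3*k**2 - 3*k + 4)/(9*k**2 + 3*k + 4); s_k = R·t_k = k*(-3*k**2 + 3*k - 4).
Check: Δs_k = -9*k**2 - 3*k - 4. ✓
Σ_(k=0)^(4) t_k = s_(5) − s_(0) = -320 − (0) = -320.

Σ = -320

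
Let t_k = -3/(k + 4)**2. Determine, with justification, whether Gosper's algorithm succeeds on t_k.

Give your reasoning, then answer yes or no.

No — t_k has no hypergeometric antidifference.

Ratio r(k) = (k + 4)**2/(k + 5)**2.
Take A(k)=k**2 + 8*k + 16, B(k)=k**2 + 10*k + 25, C(k)=1.
Key eq: (k**2 + 8*k + 16)·f(k+1) = (k**2 + 8*k + 16)·f(k) + (1).
Bound: deg f ≤ 0.
Write f(k) = c0. Then LHS − RHS = -1, requiring -1 = 0: contradictory. No certificate.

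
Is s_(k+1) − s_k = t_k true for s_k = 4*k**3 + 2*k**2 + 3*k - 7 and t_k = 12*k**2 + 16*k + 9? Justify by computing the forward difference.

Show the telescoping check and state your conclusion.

s_(k+1) = 4*k**3 + 14*k**2 + 19*k + 2
s_(k+1) − s_k = 12*k**2 + 16*k + 9
(s_(k+1) − s_k) − t_k = 0

valid (s_(k+1) − s_k reduces to t_k)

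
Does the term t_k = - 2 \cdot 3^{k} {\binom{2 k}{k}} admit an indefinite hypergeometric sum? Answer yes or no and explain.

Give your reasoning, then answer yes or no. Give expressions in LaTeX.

The ratio is 6*(2*k + 1)/(k + 1).
A = 12*k + 6, B = k + 1, C = 1.
Set up (12*k + 6)·f(k+1) − (k)·f(k) − (1) = 0.
Degrees (1,1,0) ⇒ d ≤ -1.
d = -1 < 0 ⇒ no nonzero polynomial f; not summable.

No. Not Gosper-summable.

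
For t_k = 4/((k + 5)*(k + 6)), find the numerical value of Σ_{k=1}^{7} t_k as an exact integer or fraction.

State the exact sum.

Σ = 14/39

r(k) = (k + 5)/(k + 7) after simplifying.
Take A(k)=k + 5, B(k)=k + 7, C(k)=1.
Solve (k + 5)·f(k+1) − (k + 6)·f(k) = 1.
Bound: deg f ≤ 1.
A polynomial solution: f(k) = k/5.
Certificate R = B(k−1)f/C = k*(k + 6)/5 gives s_k = 4*k/(5*(k + 5)).
Δs = 4/(k**2 + 11*k + 30), as required.
Evaluate s at k=8 and k=1: 32/65 and 2/15; difference 14/39.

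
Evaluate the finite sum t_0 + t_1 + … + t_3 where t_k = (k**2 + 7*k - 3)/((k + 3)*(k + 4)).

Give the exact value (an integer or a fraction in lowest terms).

Σ = 8/7

Step 1: r(k) = (k + 3)*(7*k + (k + 1)**2 + 4)/((k + 5)*(k**2 + 7*k - 3)).
A = k + 3, B = k + 5, C = k**2 + 7*k - 3.
Need (k + 3)·f(k+1) − (k + 4)·f(k) = k**2 + 7*k - 3.
Degrees (1,1,2) ⇒ d ≤ 2.
Solve for f: f(k) = k*(k - 2) (degree 2 ≤ 2).
Certificate R = B(k−1)f/C = k*(k - 2)*(k + 4)/(k**2 + 7*k - 3) gives s_k = k*(k - 2)/(k + 3).
Verify: (k**2 + 7*k - 3)/(k**2 + 7*k + 12) matches t_k.
Σ_(k=0)^(3) t_k = s_(4) − s_(0) = 8/7 − (0) = 8/7.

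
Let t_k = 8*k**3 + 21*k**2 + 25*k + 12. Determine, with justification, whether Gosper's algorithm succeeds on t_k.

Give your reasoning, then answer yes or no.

Compute t_(k+1)/t_k: get (8*k**3 + 45*k**2 + 91*k + 66)/(8*k**3 + 21*k**2 + 25*k + 12).
Factor: A=1; B=1; C=k**3 + 21*k**2/8 + 25*k/8 + 3/2.
Set up (1)·f(k+1) − (1)·f(k) − (k**3 + 21*k**2/8 + 25*k/8 + 3/2) = 0.
Degrees (0,0,3) ⇒ d ≤ 4.
Solve for f: f(k) = k*(k + 1)*(2*k**2 + k + 3)/8 (degree 4 ≤ 4).
Certificate R = B(k−1)f/C = k*(2*k**2 + k + 3)/(8*k**2 + 13*k + 12) gives s_k = k*(2*k**3 + 3*k**2 + 4*k + 3).
Check: Δs_k = 8*k**3 + 21*k**2 + 25*k + 12. ✓

Yes. s_k = k*(2*k**3 + 3*k**2 + 4*k + 3).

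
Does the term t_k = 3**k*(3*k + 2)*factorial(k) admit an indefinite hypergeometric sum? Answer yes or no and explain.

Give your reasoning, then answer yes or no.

Ratio r(k) = 3*(k + 1)*(3*k + 5)/(3*k + 2).
Gosper form: A/B · C(k+1)/C(k) with A=3*k + 3, B=1, C=k + 2/3.
Need (3*k + 3)·f(k+1) − (1)·f(k) = k + 2/3.
From deg A=1, deg B=0, deg C=1: d=0.
Match coefficients ⇒ f(k) = 1/3.
Get s_k = R·t_k = 3**k*factorial(k) with R(k) = B(k−1)f(k)/C(k) = 1/(3*k + 2).
Check: Δs_k = 3**k*(3*k + 2)*factorial(k). ✓

Yes. s_k = 3**k*factorial(k).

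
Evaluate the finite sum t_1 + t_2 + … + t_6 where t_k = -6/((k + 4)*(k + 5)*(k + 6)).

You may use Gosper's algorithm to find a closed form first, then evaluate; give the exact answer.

Σ = -17/220

r(k) = (k + 4)/(k + 7) after simplifying.
Factor: A=k + 4; B=k + 7; C=1.
f must satisfy (k + 4)·f(k+1) − (k + 6)·f(k) = 1.
Bound: deg f ≤ 2.
Match coefficients ⇒ f(k) = k*(k + 9)/40.
So s_k = (B(k−1)f/C)·t_k = (k*(k + 6)*(k + 9)/40)·t_k = 3*k*(-k - 9)/(20*(k + 4)*(k + 5)).
s_(k+1) − s_k = -6/(k**3 + 15*k**2 + 74*k + 120) = t_k.
Σ_(k=1)^(6) t_k = s_(7) − s_(1) = -7/55 − (-1/20) = -17/220.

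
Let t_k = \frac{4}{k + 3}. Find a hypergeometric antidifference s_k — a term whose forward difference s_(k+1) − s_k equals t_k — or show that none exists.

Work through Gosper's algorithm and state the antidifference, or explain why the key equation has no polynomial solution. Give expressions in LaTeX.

Step 1: r(k) = (k + 3)/(k + 4).
Take A(k)=k + 3, B(k)=k + 4, C(k)=1.
Need (k + 3)·f(k+1) − (k + 3)·f(k) = 1.
d = 0 from the (1,1,0) case.
Write f(k) = c0. Then LHS − RHS = -1, requiring -1 = 0: contradictory. No certificate.

none (Gosper's algorithm certifies no s_k)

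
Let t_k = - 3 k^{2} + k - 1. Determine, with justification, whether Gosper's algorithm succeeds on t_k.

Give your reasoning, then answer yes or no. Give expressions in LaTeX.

Compute t_(k+1)/t_k: get (-k + 3*(k + 1)**2)/(3*k**2 - k + 1).
Take A(k)=1, B(k)=1, C(k)=k**2 - k/3 + 1/3.
Key eq: (1)·f(k+1) = (1)·f(k) + (k**2 - k/3 + 1/3).
deg f ≤ 3 (via 0,0,2).
Coefficient equations give f(k) = k*(k**2 - 2*k + 2)/3.
Then R = B(k−1)f/C = k*(k**2 - 2*k + 2)/(3*k**2 - k + 1), so s_k = R(k)·t_k = k*(-k**2 + 2*k - 2).
Check: Δs_k = -3*k**2 + k - 1. ✓

Yes. s_k = k \left(- k^{2} + 2 k - 2\right).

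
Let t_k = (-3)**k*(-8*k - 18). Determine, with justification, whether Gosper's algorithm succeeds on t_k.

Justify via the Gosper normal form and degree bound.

Yes. s_k = (-3)**k*(2*k + 3).

Step 1: r(k) = 3*(-4*k - 13)/(4*k + 9).
Take A(k)=-3, B(k)=1, C(k)=k + 9/4.
Solve (-3)·f(k+1) − (1)·f(k) = k + 9/4.
deg f ≤ 1 (via 0,0,1).
Solving with deg f ≤ 1: f(k) = -(2*k + 3)/8.
Certificate R = B(k−1)f/C = -(2*k + 3)/(2*(4*k + 9)) gives s_k = (-3)**k*(2*k + 3).
Verify: (-3)**k*(-8*k - 18) matches t_k.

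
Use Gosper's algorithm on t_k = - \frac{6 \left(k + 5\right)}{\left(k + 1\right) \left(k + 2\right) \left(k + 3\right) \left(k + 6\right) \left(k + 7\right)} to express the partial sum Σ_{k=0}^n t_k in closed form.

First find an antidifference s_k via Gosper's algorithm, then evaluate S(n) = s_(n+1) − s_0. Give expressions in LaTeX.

S(n) = \frac{- n^{3} - 12 n^{2} - 41 n - 30}{6 \left(n^{3} + 12 n^{2} + 41 n + 42\right)}

The ratio is (k + 1)*(k + 6)**2/((k + 4)*(k + 5)*(k + 8)).
A = k + 1, B = k + 8, C = k**3 + 14*k**2 + 65*k + 100.
Solve (k + 1)·f(k+1) − (k + 7)·f(k) = k**3 + 14*k**2 + 65*k + 100.
From deg A=1, deg B=1, deg C=3: d=6.
Coefficient equations give f(k) = k*(k + 3)*(k + 4)**2*(k + 5)**2/36.
So s_k = (B(k−1)f/C)·t_k = (k*(k + 3)*(k + 4)*(k + 7)/36)·t_k = k*(-k**2 - 9*k - 20)/(6*(k**3 + 9*k**2 + 20*k + 12)).
Δs = 6*(-k - 5)/(k**5 + 19*k**4 + 131*k**3 + 401*k**2 + 540*k + 252), as required.
s_(n+1) = (-n**3 - 12*n**2 - 41*n - 30)/(6*(n**3 + 12*n**2 + 41*n + 42)) and s_(0) = 0, so S(n) = (-n**3 - 12*n**2 - 41*n - 30)/(6*(n**3 + 12*n**2 + 41*n + 42)).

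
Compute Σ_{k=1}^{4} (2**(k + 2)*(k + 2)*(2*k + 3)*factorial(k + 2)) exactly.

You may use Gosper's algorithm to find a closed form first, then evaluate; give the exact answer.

r(k) = (k + 3)**2*(4*k + 10)/((k + 2)*(2*k + 3)) after simplifying.
Normal form (A,B,C) = (2*k + 6, 1, k**2 + 7*k/2 + 3).
Set up (2*k + 6)·f(k+1) − (1)·f(k) − (k**2 + 7*k/2 + 3) = 0.
deg f ≤ 1 (via 1,0,2).
Coefficient equations give f(k) = k/2.
Get s_k = R·t_k = 2**(k + 2)*k*factorial(k + 2) with R(k) = B(k−1)f(k)/C(k) = k/((k + 2)*(2*k + 3)).
Δs = 2**(k + 2)*(k + 2)*(2*k + 3)*factorial(k + 2), as required.
Telescoping: Σ = s_(5) − s_(1) = 3225600 − (48) = 3225552.

Σ = 3225552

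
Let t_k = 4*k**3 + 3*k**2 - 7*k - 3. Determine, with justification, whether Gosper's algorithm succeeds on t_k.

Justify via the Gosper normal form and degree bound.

Yes. s_k = k*(k**3 - k**2 - 4*k + 1).

Ratio r(k) = (4*k**3 + 15*k**2 + 11*k - 3)/(4*k**3 + 3*k**2 - 7*k - 3).
Gosper form: A/B · C(k+1)/C(k) with A=1, B=1, C=k**3 + 3*k**2/4 - 7*k/4 - 3/4.
Solve (1)·f(k+1) − (1)·f(k) = k**3 + 3*k**2/4 - 7*k/4 - 3/4.
Bound: deg f ≤ 4.
Coefficient equations give f(k) = k*(k**3 - k**2 - 4*k + 1)/4.
Get s_k = R·t_k = k*(k**3 - k**2 - 4*k + 1) with R(k) = B(k−1)f(k)/C(k) = k*(k**3 - k**2 - 4*k + 1)/(4*k**3 + 3*k**2 - 7*k - 3).
Δs = 4*k**3 + 3*k**2 - 7*k - 3, as required.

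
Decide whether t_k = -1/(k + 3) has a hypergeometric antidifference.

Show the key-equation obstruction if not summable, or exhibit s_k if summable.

Step 1: r(k) = (k + 3)/(k + 4).
A = k + 3, B = k + 4, C = 1.
Key eq: (k + 3)·f(k+1) = (k + 3)·f(k) + (1).
From deg A=1, deg B=1, deg C=0: d=0.
Write f(k) = c0. Then LHS − RHS = -1, requiring -1 = 0: contradictory. No certificate.

No; the coefficient equations for f are inconsistent.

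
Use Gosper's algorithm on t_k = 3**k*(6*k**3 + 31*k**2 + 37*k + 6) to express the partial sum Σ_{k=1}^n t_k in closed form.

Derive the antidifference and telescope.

Compute t_(k+1)/t_k: get 3*(6*k**3 + 49*k**2 + 117*k + 80)/(6*k**3 + 31*k**2 + 37*k + 6).
A = 3, B = 1, C = k**3 + 31*k**2/6 + 37*k/6 + 1.
Key eq: (3)·f(k+1) = (1)·f(k) + (k**3 + 31*k**2/6 + 37*k/6 + 1).
From deg A=0, deg B=0, deg C=3: d=3.
Solve for f: f(k) = (3*k**3 + 2*k**2 - k - 3)/6 (degree 3 ≤ 3).
Get s_k = R·t_k = 3**k*(3*k**3 + 2*k**2 - k - 3) with R(k) = B(k−1)f(k)/C(k) = (3*k**3 + 2*k**2 - k - 3)/((2*k + 3)*(3*k**2 + 11*k + 2)).
Check: Δs_k = 3**k*(6*k**3 + 31*k**2 + 37*k + 6). ✓
Σ_(k=1)^n t_k = s_(n+1) − s_(1) = (3**(n + 1)*(3*n**3 + 11*n**2 + 12*n + 1)) − (3), i.e. 9*3**n*n**3 + 33*3**n*n**2 + 36*3**n*n + 3*3**n - 3.

S(n) = 9*3**n*n**3 + 33*3**n*n**2 + 36*3**n*n + 3*3**n - 3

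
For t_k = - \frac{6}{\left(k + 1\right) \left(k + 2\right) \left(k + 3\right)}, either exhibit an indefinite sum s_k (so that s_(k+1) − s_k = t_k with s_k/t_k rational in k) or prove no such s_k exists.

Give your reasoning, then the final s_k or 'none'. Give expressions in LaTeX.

s_k = \frac{3 k \left(- k - 3\right)}{2 \left(k + 1\right) \left(k + 2\right)}

Step 1: r(k) = (k + 1)/(k + 4).
A = k + 1, B = k + 4, C = 1.
f must satisfy (k + 1)·f(k+1) − (k + 3)·f(k) = 1.
d = 2 from the (1,1,0) case.
Solving with deg f ≤ 2: f(k) = k*(k + 3)/4.
So s_k = (B(k−1)f/C)·t_k = (k*(k + 3)**2/4)·t_k = 3*k*(-k - 3)/(2*(k + 1)*(k + 2)).
Δs = -6/(k**3 + 6*k**2 + 11*k + 6), as required.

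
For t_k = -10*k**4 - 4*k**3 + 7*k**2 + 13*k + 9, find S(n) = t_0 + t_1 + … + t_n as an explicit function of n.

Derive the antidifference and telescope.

Step 1: r(k) = (10*k**4 + 44*k**3 + 65*k**2 + 25*k - 15)/(10*k**4 + 4*k**3 - 7*k**2 - 13*k - 9).
Normal form (A,B,C) = (1, 1, k**4 + 2*k**3/5 - 7*k**2/10 - 13*k/10 - 9/10).
f must satisfy (1)·f(k+1) − (1)·f(k) = k**4 + 2*k**3/5 - 7*k**2/10 - 13*k/10 - 9/10.
deg f ≤ 5 (via 0,0,4).
Solving with deg f ≤ 5: f(k) = k*(2*k**4 - 4*k**3 - k**2 - 2*k - 4)/10.
Certificate R = B(k−1)f/C = k*(2*k**4 - 4*k**3 - k**2 - 2*k - 4)/(10*k**4 + 4*k**3 - 7*k**2 - 13*k - 9) gives s_k = k*(-2*k**4 + 4*k**3 + k**2 + 2*k + 4).
Verify: -10*k**4 - 4*k**3 + 7*k**2 + 13*k + 9 matches t_k.
s_(n+1) = -2*n**5 - 6*n**4 - 3*n**3 + 9*n**2 + 17*n + 9 and s_(0) = 0, so S(n) = -2*n**5 - 6*n**4 - 3*n**3 + 9*n**2 + 17*n + 9.

S(n) = -2*n**5 - 6*n**4 - 3*n**3 + 9*n**2 + 17*n + 9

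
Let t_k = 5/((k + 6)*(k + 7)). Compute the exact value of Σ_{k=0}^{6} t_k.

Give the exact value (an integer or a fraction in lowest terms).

Σ = 35/78

Ratio r(k) = (k + 6)/(k + 8).
Normal form (A,B,C) = (k + 6, k + 8, 1).
f must satisfy (k + 6)·f(k+1) − (k + 7)·f(k) = 1.
deg f ≤ 1 (via 1,1,0).
Match coefficients ⇒ f(k) = k/6.
So s_k = (B(k−1)f/C)·t_k = (k*(k + 7)/6)·t_k = 5*k/(6*(k + 6)).
Verify: 5/(k**2 + 13*k + 42) matches t_k.
Sum = s_(7) − s_(0); s_(7) = 35/78, s_(0) = 0 ⇒ 35/78.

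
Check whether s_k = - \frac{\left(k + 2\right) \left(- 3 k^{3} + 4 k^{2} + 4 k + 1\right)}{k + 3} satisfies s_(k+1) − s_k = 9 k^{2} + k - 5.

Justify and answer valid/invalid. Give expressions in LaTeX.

Invalid: residual \frac{2 \left(- 3 k^{3} - 16 k^{2} - k + 7\right)}{k^{2} + 7 k + 12} ≠ 0.

s_(k+1) = (3*k**4 + 14*k**3 + 12*k**2 - 15*k - 18)/(k + 4)
s_(k+1) − s_k = (9*k**4 + 58*k**3 + 78*k**2 - 25*k - 46)/(k**2 + 7*k + 12)
(s_(k+1) − s_k) − t_k = 2*(-3*k**3 - 16*k**2 - k + 7)/(k**2 + 7*k + 12)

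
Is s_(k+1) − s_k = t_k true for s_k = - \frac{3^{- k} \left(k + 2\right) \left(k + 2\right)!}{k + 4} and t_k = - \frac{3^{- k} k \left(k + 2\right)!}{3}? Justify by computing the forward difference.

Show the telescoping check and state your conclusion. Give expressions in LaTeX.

s_(k+1) = -(k + 3)*factorial(k + 3)/(3*3**k*(k + 5))
s_(k+1) − s_k = -(k + 1)*(k**2 + 6*k + 6)*factorial(k + 2)/(3*3**k*(k + 4)*(k + 5))
(s_(k+1) − s_k) − t_k = 2*(k**2 + 4*k - 3)*factorial(k + 2)/(3*3**k*(k + 4)*(k + 5))

Invalid: residual \frac{2 \cdot 3^{- k} \left(k^{2} + 4 k - 3\right) \left(k + 2\right)!}{3 \left(k + 4\right) \left(k + 5\right)} ≠ 0.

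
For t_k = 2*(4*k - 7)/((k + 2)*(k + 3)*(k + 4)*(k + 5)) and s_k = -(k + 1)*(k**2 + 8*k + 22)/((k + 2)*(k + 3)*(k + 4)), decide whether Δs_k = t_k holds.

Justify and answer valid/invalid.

s_(k+1) = -(k + 2)*(8*k + (k + 1)**2 + 30)/((k + 3)*(k + 4)*(k + 5))
s_(k+1) − s_k = 2*(4*k - 7)/(k**4 + 14*k**3 + 71*k**2 + 154*k + 120)
(s_(k+1) − s_k) − t_k = 0

Valid — Δs_k = t_k.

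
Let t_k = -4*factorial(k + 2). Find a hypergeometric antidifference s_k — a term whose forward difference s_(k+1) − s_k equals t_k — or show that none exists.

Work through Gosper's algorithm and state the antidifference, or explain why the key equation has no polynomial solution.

not Gosper-summable; s_k does not exist

Compute t_(k+1)/t_k: get k + 3.
A = k + 3, B = 1, C = 1.
Set up (k + 3)·f(k+1) − (1)·f(k) − (1) = 0.
From deg A=1, deg B=0, deg C=0: d=-1.
deg f ≤ -1 is impossible — no certificate.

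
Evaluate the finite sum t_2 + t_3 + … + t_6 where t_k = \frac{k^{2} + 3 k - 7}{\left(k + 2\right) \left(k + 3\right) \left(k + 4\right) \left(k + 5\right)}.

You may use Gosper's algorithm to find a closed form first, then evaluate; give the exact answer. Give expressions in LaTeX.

Σ = 13/440

Ratio r(k) = (k + 2)*(3*k + (k + 1)**2 - 4)/((k + 6)*(k**2 + 3*k - 7)).
Take A(k)=k + 2, B(k)=k + 6, C(k)=k**2 + 3*k - 7.
f must satisfy (k + 2)·f(k+1) − (k + 5)·f(k) = k**2 + 3*k - 7.
Bound: deg f ≤ 3.
Solve for f: f(k) = k*(k**2 - 15*k - 70)/24 (degree 3 ≤ 3).
R(k) = B(k−1)·f(k)/C(k) = k*(k + 5)*(k**2 - 15*k - 70)/(24*(k**2 + 3*k - 7)); s_k = R·t_k = k*(k**2 - 15*k - 70)/(24*(k + 2)*(k + 3)*(k + 4)).
Check: Δs_k = (k**2 + 3*k - 7)/(k**4 + 14*k**3 + 71*k**2 + 154*k + 120). ✓
Σ_(k=2)^(6) t_k = s_(7) − s_(2) = -49/1320 − (-1/15) = 13/440.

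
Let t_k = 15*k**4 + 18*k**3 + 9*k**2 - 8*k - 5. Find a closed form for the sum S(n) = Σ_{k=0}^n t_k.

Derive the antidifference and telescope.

Step 1: r(k) = (15*k**4 + 78*k**3 + 153*k**2 + 124*k + 29)/(15*k**4 + 18*k**3 + 9*k**2 - 8*k - 5).
Factor: A=1; B=1; C=k**4 + 6*k**3/5 + 3*k**2/5 - 8*k/15 - 1/3.
Set up (1)·f(k+1) − (1)·f(k) − (k**4 + 6*k**3/5 + 3*k**2/5 - 8*k/15 - 1/3) = 0.
Degrees (0,0,4) ⇒ d ≤ 5.
Coefficient equations give f(k) = k**2*(3*k**3 - 3*k**2 - k - 4)/15.
R(k) = B(k−1)·f(k)/C(k) = k**2*(3*k**3 - 3*k**2 - k - 4)/(15*k**4 + 18*k**3 + 9*k**2 - 8*k - 5); s_k = R·t_k = k**2*(3*k**3 - 3*k**2 - k - 4).
Δs = 15*k**4 + 18*k**3 + 9*k**2 - 8*k - 5, as required.
Σ_(k=0)^n t_k = s_(n+1) − s_(0) = (3*n**5 + 12*n**4 + 17*n**3 + 5*n**2 - 8*n - 5) − (0), i.e. 3*n**5 + 12*n**4 + 17*n**3 + 5*n**2 - 8*n - 5.

S(n) = 3*n**5 + 12*n**4 + 17*n**3 + 5*n**2 - 8*n - 5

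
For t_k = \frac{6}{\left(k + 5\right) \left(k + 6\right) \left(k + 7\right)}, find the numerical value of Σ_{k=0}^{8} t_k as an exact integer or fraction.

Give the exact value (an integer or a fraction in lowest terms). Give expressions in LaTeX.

t_(k+1)/t_k = (k + 5)/(k + 8).
Normal form (A,B,C) = (k + 5, k + 8, 1).
Need (k + 5)·f(k+1) − (k + 7)·f(k) = 1.
d = 2 from the (1,1,0) case.
Solving with deg f ≤ 2: f(k) = k*(k + 11)/60.
Certificate R = B(k−1)f/C = k*(k + 7)*(k + 11)/60 gives s_k = k*(k + 11)/(10*(k + 5)*(k + 6)).
s_(k+1) − s_k = 6/(k**3 + 18*k**2 + 107*k + 210) = t_k.
Telescoping: Σ = s_(9) − s_(0) = 3/35 − (0) = 3/35.

Σ = 3/35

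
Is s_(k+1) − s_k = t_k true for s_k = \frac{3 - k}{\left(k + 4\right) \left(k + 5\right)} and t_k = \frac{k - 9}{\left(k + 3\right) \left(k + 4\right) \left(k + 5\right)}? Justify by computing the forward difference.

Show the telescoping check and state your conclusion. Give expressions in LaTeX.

Invalid: residual \frac{4 \left(6 - k\right)}{k^{4} + 18 k^{3} + 119 k^{2} + 342 k + 360} ≠ 0.

s_(k+1) = (2 - k)/((k + 5)*(k + 6))
s_(k+1) − s_k = (k - 10)/(k**3 + 15*k**2 + 74*k + 120)
(s_(k+1) − s_k) − t_k = 4*(6 - k)/(k**4 + 18*k**3 + 119*k**2 + 342*k + 360)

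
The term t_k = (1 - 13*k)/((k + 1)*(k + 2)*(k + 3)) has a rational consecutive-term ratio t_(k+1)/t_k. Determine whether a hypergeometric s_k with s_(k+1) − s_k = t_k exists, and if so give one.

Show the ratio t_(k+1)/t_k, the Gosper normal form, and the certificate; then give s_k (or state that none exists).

Ratio r(k) = (k + 1)*(13*k + 12)/((k + 4)*(13*k - 1)).
Gosper form: A/B · C(k+1)/C(k) with A=k + 1, B=k + 4, C=k - 1/13.
Set up (k + 1)·f(k+1) − (k + 3)·f(k) − (k - 1/13) = 0.
deg f ≤ 2 (via 1,1,1).
Solve for f: f(k) = k*(3*k - 4)/13 (degree 2 ≤ 2).
Then R = B(k−1)f/C = k*(k + 3)*(3*k - 4)/(13*k - 1), so s_k = R(k)·t_k = k*(4 - 3*k)/((k + 1)*(k + 2)).
Δs = (1 - 13*k)/(k**3 + 6*k**2 + 11*k + 6), as required.

s_k = k*(4 - 3*k)/((k + 1)*(k + 2))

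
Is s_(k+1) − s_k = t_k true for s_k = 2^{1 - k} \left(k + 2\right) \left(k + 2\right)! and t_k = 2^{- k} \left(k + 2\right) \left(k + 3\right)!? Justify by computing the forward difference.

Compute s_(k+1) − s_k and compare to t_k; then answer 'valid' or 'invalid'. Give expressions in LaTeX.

s_(k+1) = (k + 3)*factorial(k + 3)/2**k
s_(k+1) − s_k = (k**2 + 4*k + 5)*factorial(k + 2)/2**k
(s_(k+1) − s_k) − t_k = -(k + 1)*factorial(k + 2)/2**k

Invalid: residual - 2^{- k} \left(k + 1\right) \left(k + 2\right)! ≠ 0.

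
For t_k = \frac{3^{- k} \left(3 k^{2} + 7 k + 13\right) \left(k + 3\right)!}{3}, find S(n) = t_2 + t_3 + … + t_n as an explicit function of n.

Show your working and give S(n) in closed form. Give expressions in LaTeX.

S(n) = - \frac{280}{3} + 3^{- n} n \left(n + 4\right)! + \frac{4 \cdot 3^{- n} \left(n + 4\right)!}{3}

Ratio r(k) = (k + 4)*(7*k + 3*(k + 1)**2 + 20)/(3*(3*k**2 + 7*k + 13)).
Gosper form: A/B · C(k+1)/C(k) with A=k/3 + 4/3, B=1, C=k**2 + 7*k/3 + 13/3.
Key eq: (k/3 + 4/3)·f(k+1) = (1)·f(k) + (k**2 + 7*k/3 + 13/3).
From deg A=1, deg B=0, deg C=2: d=1.
Coefficient equations give f(k) = 3*k + 1.
Certificate R = B(k−1)f/C = 3*(3*k + 1)/(3*k**2 + 7*k + 13) gives s_k = (3*k + 1)*factorial(k + 3)/3**k.
s_(k+1) − s_k = (3*k**2 + 7*k + 13)*factorial(k + 3)/(3*3**k) = t_k.
Σ_(k=2)^n t_k = s_(n+1) − s_(2) = (3**(-n - 1)*(3*n + 4)*factorial(n + 4)) − (280/3), i.e. -280/3 + n*factorial(n + 4)/3**n + 4*factorial(n + 4)/(3*3**n).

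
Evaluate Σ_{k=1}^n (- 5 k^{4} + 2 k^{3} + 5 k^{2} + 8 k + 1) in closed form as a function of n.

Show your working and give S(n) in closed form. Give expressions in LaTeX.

Step 1: r(k) = (5*k**4 + 18*k**3 + 19*k**2 - 4*k - 11)/(5*k**4 - 2*k**3 - 5*k**2 - 8*k - 1).
Gosper form: A/B · C(k+1)/C(k) with A=1, B=1, C=k**4 - 2*k**3/5 - k**2 - 8*k/5 - 1/5.
Set up (1)·f(k+1) − (1)·f(k) − (k**4 - 2*k**3/5 - k**2 - 8*k/5 - 1/5) = 0.
deg f ≤ 5 (via 0,0,4).
A polynomial solution: f(k) = k*(k**4 - 3*k**3 + k**2 - 2*k + 2)/5.
Then R = B(k−1)f/C = k*(k**4 - 3*k**3 + k**2 - 2*k + 2)/(5*k**4 - 2*k**3 - 5*k**2 - 8*k - 1), so s_k = R(k)·t_k = k*(-k**4 + 3*k**3 - k**2 + 2*k - 2).
Check: Δs_k = -5*k**4 + 2*k**3 + 5*k**2 + 8*k + 1. ✓
Evaluate: s_(n+1) = -n**5 - 2*n**4 + n**3 + 7*n**2 + 6*n + 1; subtract s_(1) = 1 ⇒ S(n) = n*(-n**4 - 2*n**3 + n**2 + 7*n + 6).

S(n) = n \left(- n^{4} - 2 n^{3} + n^{2} + 7 n + 6\right)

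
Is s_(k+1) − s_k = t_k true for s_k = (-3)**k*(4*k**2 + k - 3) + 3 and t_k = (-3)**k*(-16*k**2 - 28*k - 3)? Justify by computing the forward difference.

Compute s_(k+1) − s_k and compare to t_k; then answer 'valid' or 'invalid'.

Valid — Δs_k = t_k.

s_(k+1) = -3*(-3)**k*(k + 4*(k + 1)**2 - 2) + 3
s_(k+1) − s_k = (-3)**k*(-16*k**2 - 28*k - 3)
(s_(k+1) − s_k) − t_k = 0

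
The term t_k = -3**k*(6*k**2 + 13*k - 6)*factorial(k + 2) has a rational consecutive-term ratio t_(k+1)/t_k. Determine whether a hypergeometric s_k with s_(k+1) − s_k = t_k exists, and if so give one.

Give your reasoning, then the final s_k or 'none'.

Ratio r(k) = 3*(6*k**3 + 43*k**2 + 88*k + 39)/(6*k**2 + 13*k - 6).
So A=3*k + 9 and B=1, with C=k**2 + 13*k/6 - 1.
Set up (3*k + 9)·f(k+1) − (1)·f(k) − (k**2 + 13*k/6 - 1) = 0.
Bound: deg f ≤ 1.
Solving with deg f ≤ 1: f(k) = (2*k - 3)/6.
R(k) = B(k−1)·f(k)/C(k) = (2*k - 3)/(6*k**2 + 13*k - 6); s_k = R·t_k = -3**k*(2*k - 3)*factorial(k + 2).
Check: Δs_k = -3**k*(6*k**2 + 13*k - 6)*factorial(k + 2). ✓

s_k = -3**k*(2*k - 3)*factorial(k + 2)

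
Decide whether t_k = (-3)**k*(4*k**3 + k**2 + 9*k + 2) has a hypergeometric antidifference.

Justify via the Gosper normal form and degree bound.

Yes. s_k = (-3)**k*(-k**3 + 2*k**2 - 3*k + 1).

r(k) = 3*(-4*k**3 - 13*k**2 - 23*k - 16)/(4*k**3 + k**2 + 9*k + 2) after simplifying.
Gosper form: A/B · C(k+1)/C(k) with A=-3, B=1, C=k**3 + k**2/4 + 9*k/4 + 1/2.
Set up (-3)·f(k+1) − (1)·f(k) − (k**3 + k**2/4 + 9*k/4 + 1/2) = 0.
Bound: deg f ≤ 3.
Coefficient equations give f(k) = -(k**3 - 2*k**2 + 3*k - 1)/4.
Certificate R = B(k−1)f/C = -(k**3 - 2*k**2 + 3*k - 1)/(4*k**3 + k**2 + 9*k + 2) gives s_k = (-3)**k*(-k**3 + 2*k**2 - 3*k + 1).
Verify: (-3)**k*(4*k**3 + k**2 + 9*k + 2) matches t_k.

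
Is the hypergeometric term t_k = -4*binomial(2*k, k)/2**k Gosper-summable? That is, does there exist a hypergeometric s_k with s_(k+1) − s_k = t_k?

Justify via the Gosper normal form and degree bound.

t_(k+1)/t_k = (2*k + 1)/(k + 1).
Normal form (A,B,C) = (2*k + 1, k + 1, 1).
Solve (2*k + 1)·f(k+1) − (k)·f(k) = 1.
d = -1 from the (1,1,0) case.
Negative degree bound (-1): no f exists, t_k not Gosper-summable.

No. Not Gosper-summable.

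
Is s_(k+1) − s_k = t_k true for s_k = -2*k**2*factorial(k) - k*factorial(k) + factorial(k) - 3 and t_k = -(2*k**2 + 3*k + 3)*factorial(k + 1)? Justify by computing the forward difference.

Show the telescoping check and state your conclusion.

valid (s_(k+1) − s_k reduces to t_k)

s_(k+1) = -2*k**3*factorial(k) - 7*k**2*factorial(k) - 7*k*factorial(k) - 2*factorial(k) - 3
s_(k+1) − s_k = -(2*k**2 + 3*k + 3)*factorial(k + 1)
(s_(k+1) − s_k) − t_k = 0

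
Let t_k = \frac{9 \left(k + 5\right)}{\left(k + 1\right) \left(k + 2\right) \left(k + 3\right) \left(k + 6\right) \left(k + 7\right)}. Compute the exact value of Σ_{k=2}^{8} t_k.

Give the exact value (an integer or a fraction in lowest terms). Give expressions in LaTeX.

Compute t_(k+1)/t_k: get (k + 1)*(k + 6)**2/((k + 4)*(k + 5)*(k + 8)).
Gosper form: A/B · C(k+1)/C(k) with A=k + 1, B=k + 8, C=k**3 + 14*k**2 + 65*k + 100.
Solve (k + 1)·f(k+1) − (k + 7)·f(k) = k**3 + 14*k**2 + 65*k + 100.
From deg A=1, deg B=1, deg C=3: d=6.
Match coefficients ⇒ f(k) = k*(k + 3)*(k + 4)**2*(k + 5)**2/36.
So s_k = (B(k−1)f/C)·t_k = (k*(k + 3)*(k + 4)*(k + 7)/36)·t_k = k*(k**2 + 9*k + 20)/(4*(k**3 + 9*k**2 + 20*k + 12)).
s_(k+1) − s_k = 9*(k + 5)/(k**5 + 19*k**4 + 131*k**3 + 401*k**2 + 540*k + 252) = t_k.
Sum = s_(9) − s_(2); s_(9) = 273/1100, s_(2) = 7/32 ⇒ 259/8800.

Σ = 259/8800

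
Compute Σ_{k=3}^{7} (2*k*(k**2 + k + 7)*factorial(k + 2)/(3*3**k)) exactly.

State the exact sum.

t_(k+1)/t_k = (k + 1)*(k + 3)*(k + (k + 1)**2 + 8)/(3*k*(k**2 + k + 7)).
A = k/3 + 1, B = 1, C = k**3 + k**2 + 7*k.
f must satisfy (k/3 + 1)·f(k+1) − (1)·f(k) = k**3 + k**2 + 7*k.
Bound: deg f ≤ 2.
A polynomial solution: f(k) = 3*(k**2 - k + 1).
Get s_k = R·t_k = 2*(k**2 - k + 1)*factorial(k + 2)/3**k with R(k) = B(k−1)f(k)/C(k) = 3*(k**2 - k + 1)/(k*(k**2 + k + 7)).
Check: Δs_k = 2*k*(k**2 + k + 7)*factorial(k + 2)/(3*3**k). ✓
Σ_(k=3)^(7) t_k = s_(8) − s_(3) = 1702400/27 − (560/9) = 1700720/27.

Σ = 1700720/27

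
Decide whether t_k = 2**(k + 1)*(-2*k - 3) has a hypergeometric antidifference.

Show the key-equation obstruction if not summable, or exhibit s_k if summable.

Compute t_(k+1)/t_k: get 2*(2*k + 5)/(2*k + 3).
Take A(k)=2, B(k)=1, C(k)=k + 3/2.
Set up (2)·f(k+1) − (1)·f(k) − (k + 3/2) = 0.
Bound: deg f ≤ 1.
Solve for f: f(k) = (2*k - 1)/2 (degree 1 ≤ 1).
So s_k = (B(k−1)f/C)·t_k = ((2*k - 1)/(2*k + 3))·t_k = 2**(k + 1)*(1 - 2*k).
Verify: 2**(k + 1)*(-2*k - 3) matches t_k.

Yes. s_k = 2**(k + 1)*(1 - 2*k).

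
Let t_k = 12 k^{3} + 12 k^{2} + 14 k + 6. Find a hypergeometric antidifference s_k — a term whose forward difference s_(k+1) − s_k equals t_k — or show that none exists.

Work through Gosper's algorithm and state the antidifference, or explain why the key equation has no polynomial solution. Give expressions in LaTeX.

Compute t_(k+1)/t_k: get (6*k**3 + 24*k**2 + 37*k + 22)/(6*k**3 + 6*k**2 + 7*k + 3).
Gosper form: A/B · C(k+1)/C(k) with A=1, B=1, C=k**3 + k**2 + 7*k/6 + 1/2.
Solve (1)·f(k+1) − (1)·f(k) = k**3 + k**2 + 7*k/6 + 1/2.
From deg A=0, deg B=0, deg C=3: d=4.
Match coefficients ⇒ f(k) = k*(3*k**3 - 2*k**2 + 4*k + 1)/12.
Then R = B(k−1)f/C = k*(3*k**3 - 2*k**2 + 4*k + 1)/(2*(6*k**3 + 6*k**2 + 7*k + 3)), so s_k = R(k)·t_k = k*(3*k**3 - 2*k**2 + 4*k + 1).
s_(k+1) − s_k = 12*k**3 + 12*k**2 + 14*k + 6 = t_k.

s_k = k \left(3 k^{3} - 2 k^{2} + 4 k + 1\right)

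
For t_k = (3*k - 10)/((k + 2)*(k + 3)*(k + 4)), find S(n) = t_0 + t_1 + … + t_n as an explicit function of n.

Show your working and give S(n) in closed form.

S(n) = (-n**2 - 16*n - 15)/(3*(n**2 + 7*n + 12))

The ratio is (k + 2)*(3*k - 7)/((k + 5)*(3*k - 10)).
Take A(k)=k + 2, B(k)=k + 5, C(k)=k - 10/3.
Need (k + 2)·f(k+1) − (k + 4)·f(k) = k - 10/3.
deg f ≤ 2 (via 1,1,1).
Match coefficients ⇒ f(k) = -k*(k + 14)/9.
So s_k = (B(k−1)f/C)·t_k = (-k*(k + 4)*(k + 14)/(3*(3*k - 10)))·t_k = k*(-k - 14)/(3*(k + 2)*(k + 3)).
Check: Δs_k = (3*k - 10)/(k**3 + 9*k**2 + 26*k + 24). ✓
Σ_(k=0)^n t_k = s_(n+1) − s_(0) = ((-n**2 - 16*n - 15)/(3*(n**2 + 7*n + 12))) − (0), i.e. (-n**2 - 16*n - 15)/(3*(n**2 + 7*n + 12)).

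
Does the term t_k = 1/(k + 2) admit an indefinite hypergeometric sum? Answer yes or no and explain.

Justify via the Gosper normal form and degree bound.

No — t_k has no hypergeometric antidifference.

Step 1: r(k) = (k + 2)/(k + 3).
A = k + 2, B = k + 3, C = 1.
Key eq: (k + 2)·f(k+1) = (k + 2)·f(k) + (1).
Degrees (1,1,0) ⇒ d ≤ 0.
Generic f = c0 gives residual -1; -1 = 0 cannot hold, so t_k is not Gosper-summable.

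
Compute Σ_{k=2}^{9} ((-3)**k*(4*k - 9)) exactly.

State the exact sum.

Σ = -413352

t_(k+1)/t_k = 3*(5 - 4*k)/(4*k - 9).
Gosper form: A/B · C(k+1)/C(k) with A=-3, B=1, C=k - 9/4.
Solve (-3)·f(k+1) − (1)·f(k) = k - 9/4.
Degrees (0,0,1) ⇒ d ≤ 1.
Solve for f: f(k) = -(k - 3)/4 (degree 1 ≤ 1).
So s_k = (B(k−1)f/C)·t_k = (-(k - 3)/(4*k - 9))·t_k = (-3)**k*(3 - k).
Check: Δs_k = (-3)**k*(4*k - 9). ✓
Σ_(k=2)^(9) t_k = s_(10) − s_(2) = -413343 − (9) = -413352.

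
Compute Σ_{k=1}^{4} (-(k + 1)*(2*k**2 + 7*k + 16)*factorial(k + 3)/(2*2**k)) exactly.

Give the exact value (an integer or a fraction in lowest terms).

t_(k+1)/t_k = (k + 2)*(k + 4)*(7*k + 2*(k + 1)**2 + 23)/(2*(k + 1)*(2*k**2 + 7*k + 16)).
A = k/2 + 2, B = 1, C = k**3 + 9*k**2/2 + 23*k/2 + 8.
f must satisfy (k/2 + 2)·f(k+1) − (1)·f(k) = k**3 + 9*k**2/2 + 23*k/2 + 8.
Degrees (1,0,3) ⇒ d ≤ 2.
Solve for f: f(k) = 2*k**2 + k + 2 (degree 2 ≤ 2).
R(k) = B(k−1)·f(k)/C(k) = 2*(2*k**2 + k + 2)/((k + 1)*(2*k**2 + 7*k + 16)); s_k = R·t_k = -(2*k**2 + k + 2)*factorial(k + 3)/2**k.
Verify: -(k + 1)*(2*k**2 + 7*k + 16)*factorial(k + 3)/(2*2**k) matches t_k.
Telescoping: Σ = s_(5) − s_(1) = -71820 − (-60) = -71760.

Σ = -71760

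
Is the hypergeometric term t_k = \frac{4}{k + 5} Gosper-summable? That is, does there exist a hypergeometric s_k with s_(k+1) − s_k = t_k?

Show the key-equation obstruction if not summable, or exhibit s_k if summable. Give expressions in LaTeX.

The ratio is (k + 5)/(k + 6).
Gosper form: A/B · C(k+1)/C(k) with A=k + 5, B=k + 6, C=1.
Solve (k + 5)·f(k+1) − (k + 5)·f(k) = 1.
Bound: deg f ≤ 0.
f = c0 ⇒ A·f(k+1) − B(k−1)·f(k) − C = -1. The system {-1 = 0} is inconsistent; no antidifference.

No; the coefficient equations for f are inconsistent.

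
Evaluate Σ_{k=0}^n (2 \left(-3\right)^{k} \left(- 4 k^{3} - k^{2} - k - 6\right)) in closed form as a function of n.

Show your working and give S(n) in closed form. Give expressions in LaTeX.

S(n) = - 6 \left(-3\right)^{n} n^{3} - 6 \left(-3\right)^{n} n^{2} + 3 \left(-3\right)^{n + 1} - 3

Ratio r(k) = 3*(-4*k**3 - 13*k**2 - 15*k - 12)/(4*k**3 + k**2 + k + 6).
Take A(k)=-3, B(k)=1, C(k)=k**3 + k**2/4 + k/4 + 3/2.
Set up (-3)·f(k+1) − (1)·f(k) − (k**3 + k**2/4 + k/4 + 3/2) = 0.
deg f ≤ 3 (via 0,0,3).
Match coefficients ⇒ f(k) = -(2*k**3 - 4*k**2 + 2*k + 3)/8.
Get s_k = R·t_k = (-3)**k*(2*k**3 - 4*k**2 + 2*k + 3) with R(k) = B(k−1)f(k)/C(k) = -(2*k**3 - 4*k**2 + 2*k + 3)/(2*(4*k**3 + k**2 + k + 6)).
Verify: 2*(-3)**k*(-4*k**3 - k**2 - k - 6) matches t_k.
Telescope: S(n) = s_(n+1) − s_(0) = (-3)**(n + 1)*(2*n**3 + 2*n**2 + 3) − (3) = -6*(-3)**n*n**3 - 6*(-3)**n*n**2 + 3*(-3)**(n + 1) - 3.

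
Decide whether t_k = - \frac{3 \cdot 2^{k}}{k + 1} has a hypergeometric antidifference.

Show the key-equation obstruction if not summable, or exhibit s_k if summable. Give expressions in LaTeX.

t_(k+1)/t_k = 2*(k + 1)/(k + 2).
Gosper form: A/B · C(k+1)/C(k) with A=2*k + 2, B=k + 2, C=1.
Key eq: (2*k + 2)·f(k+1) = (k + 1)·f(k) + (1).
Degrees (1,1,0) ⇒ d ≤ -1.
deg f ≤ -1 is impossible — no certificate.

No — key equation has no polynomial f.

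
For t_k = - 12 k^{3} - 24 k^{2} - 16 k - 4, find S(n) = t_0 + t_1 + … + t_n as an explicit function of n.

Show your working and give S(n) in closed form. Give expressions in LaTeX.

S(n) = - 3 n^{4} - 14 n^{3} - 23 n^{2} - 16 n - 4

Compute t_(k+1)/t_k: get (3*k**3 + 15*k**2 + 25*k + 14)/(3*k**3 + 6*k**2 + 4*k + 1).
Gosper form: A/B · C(k+1)/C(k) with A=1, B=1, C=k**3 + 2*k**2 + 4*k/3 + 1/3.
f must satisfy (1)·f(k+1) − (1)·f(k) = k**3 + 2*k**2 + 4*k/3 + 1/3.
d = 4 from the (0,0,3) case.
Coefficient equations give f(k) = k**2*(k + 1)*(3*k - 1)/12.
Certificate R = B(k−1)f/C = k**2*(3*k - 1)/(4*(3*k**2 + 3*k + 1)) gives s_k = k**2*(-3*k**2 - 2*k + 1).
Verify: -12*k**3 - 24*k**2 - 16*k - 4 matches t_k.
Evaluate: s_(n+1) = -3*n**4 - 14*n**3 - 23*n**2 - 16*n - 4; subtract s_(0) = 0 ⇒ S(n) = -3*n**4 - 14*n**3 - 23*n**2 - 16*n - 4.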